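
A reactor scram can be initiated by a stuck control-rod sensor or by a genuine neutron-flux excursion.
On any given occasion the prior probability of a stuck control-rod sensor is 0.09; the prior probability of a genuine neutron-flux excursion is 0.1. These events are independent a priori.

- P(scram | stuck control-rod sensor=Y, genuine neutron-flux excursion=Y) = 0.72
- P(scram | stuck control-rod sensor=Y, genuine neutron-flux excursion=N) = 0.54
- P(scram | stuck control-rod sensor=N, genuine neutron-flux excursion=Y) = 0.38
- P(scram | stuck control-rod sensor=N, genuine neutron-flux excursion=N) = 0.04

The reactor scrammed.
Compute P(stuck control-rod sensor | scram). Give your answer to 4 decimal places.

Enumerate the 4 (stuck control-rod sensor, genuine neutron-flux excursion) configurations and weight by the priors:
  P(scram) = 0.04*0.91*0.9 + 0.38*0.91*0.1 + 0.54*0.09*0.9 + 0.72*0.09*0.1
        = 0.032760 + 0.034580 + 0.043740 + 0.006480 = 0.117560
Configurations with stuck control-rod sensor contribute 0.050220, so
  P(stuck control-rod sensor | scram) = 0.050220 / 0.117560 ≈ 0.4272

P(stuck control-rod sensor | scram) ≈ 0.4272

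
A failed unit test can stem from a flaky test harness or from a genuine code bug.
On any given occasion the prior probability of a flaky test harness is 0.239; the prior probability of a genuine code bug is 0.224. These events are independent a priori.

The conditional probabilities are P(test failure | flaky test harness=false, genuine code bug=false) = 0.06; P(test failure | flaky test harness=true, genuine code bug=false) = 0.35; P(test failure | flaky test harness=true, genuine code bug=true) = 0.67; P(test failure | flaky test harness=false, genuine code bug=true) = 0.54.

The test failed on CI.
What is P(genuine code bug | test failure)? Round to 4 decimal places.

P(genuine code bug | test failure) ≈ 0.5604

Sum P(test failure|·) weighted by the priors over the 4 (flaky test harness, genuine code bug) configurations:
  P(test failure) = 0.06·0.761·0.776 + 0.54·0.761·0.224 + 0.35·0.239·0.776 + 0.67·0.239·0.224
        = 0.035432 + 0.092051 + 0.064912 + 0.035869 = 0.228264
Configurations with genuine code bug contribute 0.127920, so
  P(genuine code bug | test failure) = 0.127920 / 0.228264 ≈ 0.5604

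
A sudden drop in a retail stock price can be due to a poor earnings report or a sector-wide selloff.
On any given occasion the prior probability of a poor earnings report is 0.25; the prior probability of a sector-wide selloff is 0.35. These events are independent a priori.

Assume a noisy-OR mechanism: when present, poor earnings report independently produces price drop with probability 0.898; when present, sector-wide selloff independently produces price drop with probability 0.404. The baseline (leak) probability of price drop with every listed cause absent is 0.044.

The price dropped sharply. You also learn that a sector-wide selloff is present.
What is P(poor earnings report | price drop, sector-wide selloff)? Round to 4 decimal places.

P(poor earnings report | price drop, sector-wide selloff) ≈ 0.4219

Under noisy-OR, P(price drop | causes) = 1 − (1−0.044)·∏(1−qᵢ) over the active causes.
P(price drop | sector-wide selloff) = 0.430224·0.75 + 0.941883·0.25 = 0.322668 + 0.235471 = 0.558139
The poor earnings report-present share is 0.941883·0.25 = 0.235471.
Hence the posterior is 0.235471/0.558139 ≈ 0.4219.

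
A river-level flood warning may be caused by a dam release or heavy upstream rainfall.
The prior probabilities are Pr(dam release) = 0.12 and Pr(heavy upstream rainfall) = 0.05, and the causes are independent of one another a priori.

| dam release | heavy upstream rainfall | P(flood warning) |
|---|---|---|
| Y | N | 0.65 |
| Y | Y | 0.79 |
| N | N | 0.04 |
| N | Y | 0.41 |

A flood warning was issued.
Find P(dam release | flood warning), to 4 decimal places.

P(flood warning) = 0.04*0.88*0.95 + 0.41*0.88*0.05 + 0.65*0.12*0.95 + 0.79*0.12*0.05 = 0.033440 + 0.018040 + 0.074100 + 0.004740 = 0.130320
The dam release-present share is 0.074100 + 0.004740 = 0.078840.
So P(dam release | flood warning) = 0.078840/0.130320 ≈ 0.6050.

P(dam release | flood warning) ≈ 0.6050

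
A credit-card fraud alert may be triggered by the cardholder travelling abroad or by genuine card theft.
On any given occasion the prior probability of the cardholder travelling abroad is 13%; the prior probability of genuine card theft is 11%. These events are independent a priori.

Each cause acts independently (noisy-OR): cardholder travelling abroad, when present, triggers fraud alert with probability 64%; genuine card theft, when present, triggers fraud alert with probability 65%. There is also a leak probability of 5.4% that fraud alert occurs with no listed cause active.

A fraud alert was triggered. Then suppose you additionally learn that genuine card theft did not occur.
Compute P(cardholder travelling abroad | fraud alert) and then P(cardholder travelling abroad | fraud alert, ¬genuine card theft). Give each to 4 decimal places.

P(cardholder travelling abroad | fraud alert) ≈ 0.4565; P(cardholder travelling abroad | fraud alert, ¬genuine card theft) ≈ 0.6460

Under noisy-OR, P(fraud alert | causes) = 1 − (1−0.054)·∏(1−qᵢ) over the active causes.
P(fraud alert) = 0.054·0.87·0.89 + 0.6689·0.87·0.11 + 0.65944·0.13·0.89 + 0.880804·0.13·0.11 = 0.041812 + 0.064014 + 0.076297 + 0.012595 = 0.194718
The cardholder travelling abroad-present share is 0.076297 + 0.012595 = 0.088892.
P(cardholder travelling abroad | fraud alert) = 0.088892 / 0.194718 ≈ 0.4565

Now also conditioning on genuine card theft≠true:
Numerator (weight on configurations with cardholder travelling abroad): 0.65944×0.13 = 0.085727
Denominator P(fraud alert | ¬genuine card theft): 0.054×0.87 + 0.65944×0.13 = 0.132707
P(cardholder travelling abroad | fraud alert, ¬genuine card theft) = 0.085727/0.132707 ≈ 0.6460
With genuine card theft excluded, cardholder travelling abroad must carry more of the explanatory weight for the fraud alert.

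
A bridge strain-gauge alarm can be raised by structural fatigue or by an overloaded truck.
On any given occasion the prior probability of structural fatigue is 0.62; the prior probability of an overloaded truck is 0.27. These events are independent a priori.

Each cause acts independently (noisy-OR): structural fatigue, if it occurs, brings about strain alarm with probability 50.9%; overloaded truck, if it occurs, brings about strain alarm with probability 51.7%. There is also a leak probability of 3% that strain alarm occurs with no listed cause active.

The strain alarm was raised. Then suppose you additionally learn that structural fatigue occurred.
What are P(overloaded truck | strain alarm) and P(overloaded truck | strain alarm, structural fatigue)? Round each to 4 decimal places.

Under noisy-OR, P(strain alarm | causes) = 1 − (1−0.03)·∏(1−qᵢ) over the active causes.
By total probability over the 4 (structural fatigue, overloaded truck) configurations:
  P(strain alarm) = 0.03*0.38*0.73 + 0.53149*0.38*0.27 + 0.52373*0.62*0.73 + 0.769962*0.62*0.27
        = 0.008322 + 0.054531 + 0.237040 + 0.128892 = 0.428785
Keeping only the overloaded truck-present terms gives 0.183423, so
  P(overloaded truck | strain alarm) = 0.183423 / 0.428785 ≈ 0.4278

With the extra evidence:
By total probability over both values of overloaded truck:
  P(strain alarm | structural fatigue) = 0.52373×0.73 + 0.769962×0.27
        = 0.382323 + 0.207890 = 0.590213
Configurations with overloaded truck contribute 0.207890, so
  P(overloaded truck | strain alarm, structural fatigue) = 0.207890 / 0.590213 ≈ 0.3522

P(overloaded truck | strain alarm) ≈ 0.4278; P(overloaded truck | strain alarm, structural fatigue) ≈ 0.3522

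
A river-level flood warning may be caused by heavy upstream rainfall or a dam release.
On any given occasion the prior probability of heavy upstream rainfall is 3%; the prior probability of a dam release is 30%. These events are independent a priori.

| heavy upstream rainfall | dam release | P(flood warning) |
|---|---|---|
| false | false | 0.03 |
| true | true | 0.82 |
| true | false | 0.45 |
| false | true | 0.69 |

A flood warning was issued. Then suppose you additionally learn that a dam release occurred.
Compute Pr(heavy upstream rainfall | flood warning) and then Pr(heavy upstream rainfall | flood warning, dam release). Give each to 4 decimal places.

Weight on heavy upstream rainfall=true, given the evidence: 0.009450 + 0.007380 = 0.016830
Denominator P(flood warning): 0.03×0.97×0.7 + 0.69×0.97×0.3 + 0.45×0.03×0.7 + 0.82×0.03×0.3 = 0.237990
Posterior = 0.016830 / 0.237990 ≈ 0.0707

Now condition on the additional information:
Weight on heavy upstream rainfall=true, given the evidence: 0.82*0.03 = 0.024600
Denominator P(flood warning | dam release): 0.69*0.97 + 0.82*0.03 = 0.693900
P(heavy upstream rainfall | flood warning, dam release) = 0.024600/0.693900 ≈ 0.0355
This is intercausal reasoning (explaining away): once dam release accounts for the flood warning, heavy upstream rainfall becomes less likely.

Pr(heavy upstream rainfall | flood warning) ≈ 0.0707; Pr(heavy upstream rainfall | flood warning, dam release) ≈ 0.0355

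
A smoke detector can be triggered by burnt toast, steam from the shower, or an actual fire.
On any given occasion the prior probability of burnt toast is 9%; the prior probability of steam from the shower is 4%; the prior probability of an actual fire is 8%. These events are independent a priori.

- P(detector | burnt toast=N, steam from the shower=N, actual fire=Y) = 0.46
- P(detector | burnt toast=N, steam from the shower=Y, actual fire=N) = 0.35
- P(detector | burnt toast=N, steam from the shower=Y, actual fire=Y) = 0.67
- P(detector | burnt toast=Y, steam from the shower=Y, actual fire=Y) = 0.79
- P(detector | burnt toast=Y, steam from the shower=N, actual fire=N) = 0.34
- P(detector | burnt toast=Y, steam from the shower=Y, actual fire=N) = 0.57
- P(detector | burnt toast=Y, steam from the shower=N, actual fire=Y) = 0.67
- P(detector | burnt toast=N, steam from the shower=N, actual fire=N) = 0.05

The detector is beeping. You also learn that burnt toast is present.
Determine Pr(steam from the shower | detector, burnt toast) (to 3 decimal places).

Pr(steam from the shower | detector, burnt toast) ≈ 0.063

By total probability over the 4 (steam from the shower, actual fire) configurations:
  P(detector | burnt toast) = 0.34·0.96·0.92 + 0.67·0.96·0.08 + 0.57·0.04·0.92 + 0.79·0.04·0.08
        = 0.300288 + 0.051456 + 0.020976 + 0.002528 = 0.375248
Configurations with steam from the shower contribute 0.023504, so
  P(steam from the shower | detector, burnt toast) = 0.023504 / 0.375248 ≈ 0.063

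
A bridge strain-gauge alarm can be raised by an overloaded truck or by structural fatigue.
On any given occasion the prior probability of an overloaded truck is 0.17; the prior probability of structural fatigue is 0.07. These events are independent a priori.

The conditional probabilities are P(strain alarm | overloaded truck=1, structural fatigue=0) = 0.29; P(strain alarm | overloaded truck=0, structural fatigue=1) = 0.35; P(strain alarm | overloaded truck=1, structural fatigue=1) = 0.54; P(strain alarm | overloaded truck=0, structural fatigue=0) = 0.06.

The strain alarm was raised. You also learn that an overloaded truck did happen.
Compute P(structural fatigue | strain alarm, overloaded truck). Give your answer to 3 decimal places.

By total probability over both values of structural fatigue:
  P(strain alarm | overloaded truck) = 0.29*0.93 + 0.54*0.07
        = 0.269700 + 0.037800 = 0.307500
Configurations with structural fatigue contribute 0.037800, so
  P(structural fatigue | strain alarm, overloaded truck) = 0.037800 / 0.307500 ≈ 0.123

P(structural fatigue | strain alarm, overloaded truck) ≈ 0.123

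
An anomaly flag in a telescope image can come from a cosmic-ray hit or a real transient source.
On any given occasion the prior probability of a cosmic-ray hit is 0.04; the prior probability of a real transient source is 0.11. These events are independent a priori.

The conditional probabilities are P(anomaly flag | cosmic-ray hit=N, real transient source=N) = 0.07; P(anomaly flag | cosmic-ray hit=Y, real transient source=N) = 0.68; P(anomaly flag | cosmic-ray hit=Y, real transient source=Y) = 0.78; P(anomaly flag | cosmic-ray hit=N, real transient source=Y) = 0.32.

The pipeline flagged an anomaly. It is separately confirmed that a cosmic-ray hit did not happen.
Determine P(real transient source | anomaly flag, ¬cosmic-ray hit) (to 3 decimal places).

By total probability over both values of real transient source:
  P(anomaly flag | ¬cosmic-ray hit) = 0.07*0.89 + 0.32*0.11
        = 0.062300 + 0.035200 = 0.097500
Keeping only the real transient source-present terms gives 0.035200, so
  P(real transient source | anomaly flag, ¬cosmic-ray hit) = 0.035200 / 0.097500 ≈ 0.361

P(real transient source | anomaly flag, ¬cosmic-ray hit) ≈ 0.361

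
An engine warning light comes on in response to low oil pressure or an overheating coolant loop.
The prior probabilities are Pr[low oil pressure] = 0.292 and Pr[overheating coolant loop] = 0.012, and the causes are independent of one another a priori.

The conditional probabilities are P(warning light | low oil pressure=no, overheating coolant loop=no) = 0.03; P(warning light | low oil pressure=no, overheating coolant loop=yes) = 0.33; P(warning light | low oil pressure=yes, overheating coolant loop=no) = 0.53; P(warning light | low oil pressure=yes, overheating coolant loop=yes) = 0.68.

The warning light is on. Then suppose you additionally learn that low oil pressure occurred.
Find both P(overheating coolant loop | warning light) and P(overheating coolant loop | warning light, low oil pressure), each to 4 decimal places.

P(overheating coolant loop | warning light) ≈ 0.0290; P(overheating coolant loop | warning light, low oil pressure) ≈ 0.0153

P(warning light) = 0.03*0.708*0.988 + 0.33*0.708*0.012 + 0.53*0.292*0.988 + 0.68*0.292*0.012 = 0.020985 + 0.002804 + 0.152903 + 0.002383 = 0.179075
Of this, 0.005187 comes from 0.002804 + 0.002383 (the overheating coolant loop=true cases).
P(overheating coolant loop | warning light) = 0.005187 / 0.179075 ≈ 0.0290

Now condition on the additional information:
P(warning light | low oil pressure) = 0.53*0.988 + 0.68*0.012 = 0.523640 + 0.008160 = 0.531800
The overheating coolant loop-present share is 0.68*0.012 = 0.008160.
So P(overheating coolant loop | warning light, low oil pressure) = 0.008160/0.531800 ≈ 0.0153.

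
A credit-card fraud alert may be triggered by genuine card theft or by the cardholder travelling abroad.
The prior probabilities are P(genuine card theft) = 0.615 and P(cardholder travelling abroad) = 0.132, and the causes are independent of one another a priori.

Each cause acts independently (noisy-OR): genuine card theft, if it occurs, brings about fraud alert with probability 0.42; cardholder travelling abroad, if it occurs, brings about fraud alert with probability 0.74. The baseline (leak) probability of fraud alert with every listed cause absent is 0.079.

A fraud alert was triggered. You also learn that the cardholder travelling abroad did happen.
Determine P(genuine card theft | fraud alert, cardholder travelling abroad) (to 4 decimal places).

Under noisy-OR, P(fraud alert | causes) = 1 − (1−0.079)·∏(1−qᵢ) over the active causes.
P(fraud alert | cardholder travelling abroad) = 0.76054×0.385 + 0.861113×0.615 = 0.292808 + 0.529584 = 0.822392
Of this, 0.529584 comes from 0.861113×0.615 (the genuine card theft=true cases).
So P(genuine card theft | fraud alert, cardholder travelling abroad) = 0.529584/0.822392 ≈ 0.6440.

P(genuine card theft | fraud alert, cardholder travelling abroad) ≈ 0.6440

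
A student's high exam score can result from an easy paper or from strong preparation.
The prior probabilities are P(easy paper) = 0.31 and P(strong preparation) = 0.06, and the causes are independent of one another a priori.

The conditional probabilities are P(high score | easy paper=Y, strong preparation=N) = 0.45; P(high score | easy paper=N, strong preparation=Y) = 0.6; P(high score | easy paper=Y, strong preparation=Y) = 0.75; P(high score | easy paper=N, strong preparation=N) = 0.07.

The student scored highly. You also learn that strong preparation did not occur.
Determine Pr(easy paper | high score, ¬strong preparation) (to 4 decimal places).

Enumerate both values of easy paper and weight by the priors:
  P(high score | ¬strong preparation) = 0.07*0.69 + 0.45*0.31
        = 0.048300 + 0.139500 = 0.187800
Keeping only the easy paper-present terms gives 0.139500, so
  P(easy paper | high score, ¬strong preparation) = 0.139500 / 0.187800 ≈ 0.7428

Pr(easy paper | high score, ¬strong preparation) ≈ 0.7428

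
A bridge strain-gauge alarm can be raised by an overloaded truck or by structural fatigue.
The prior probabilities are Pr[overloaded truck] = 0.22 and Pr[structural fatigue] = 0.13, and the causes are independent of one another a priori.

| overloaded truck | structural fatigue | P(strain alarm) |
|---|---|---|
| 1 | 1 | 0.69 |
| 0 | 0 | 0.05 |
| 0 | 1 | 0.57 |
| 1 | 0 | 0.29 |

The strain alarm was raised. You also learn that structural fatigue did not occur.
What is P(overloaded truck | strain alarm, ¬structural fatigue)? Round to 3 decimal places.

P(overloaded truck | strain alarm, ¬structural fatigue) ≈ 0.621

Weight on overloaded truck=true, given the evidence: 0.29*0.22 = 0.063800
The normalizing constant is 0.05*0.78 + 0.29*0.22 = 0.102800
P(overloaded truck | strain alarm, ¬structural fatigue) = 0.063800/0.102800 ≈ 0.621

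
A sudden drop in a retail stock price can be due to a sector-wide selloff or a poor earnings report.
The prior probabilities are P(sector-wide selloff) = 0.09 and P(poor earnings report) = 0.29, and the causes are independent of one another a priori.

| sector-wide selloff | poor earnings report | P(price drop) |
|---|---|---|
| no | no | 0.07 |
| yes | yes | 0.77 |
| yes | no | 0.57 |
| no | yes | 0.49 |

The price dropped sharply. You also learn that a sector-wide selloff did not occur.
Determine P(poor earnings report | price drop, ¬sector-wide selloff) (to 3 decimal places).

P(poor earnings report | price drop, ¬sector-wide selloff) ≈ 0.741

For the numerator, keep only poor earnings report=true terms: 0.49*0.29 = 0.142100
Normalizer over all consistent configurations: 0.07*0.71 + 0.49*0.29 = 0.191800
Posterior = 0.142100 / 0.191800 ≈ 0.741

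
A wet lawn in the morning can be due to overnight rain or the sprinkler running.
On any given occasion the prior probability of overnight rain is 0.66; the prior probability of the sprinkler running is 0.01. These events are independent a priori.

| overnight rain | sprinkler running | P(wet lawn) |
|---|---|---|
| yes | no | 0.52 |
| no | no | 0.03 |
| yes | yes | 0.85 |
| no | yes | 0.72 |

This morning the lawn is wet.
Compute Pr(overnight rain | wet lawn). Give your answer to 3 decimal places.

Pr(overnight rain | wet lawn) ≈ 0.965

Numerator (weight on configurations with overnight rain): 0.339768 + 0.005610 = 0.345378
Denominator P(wet lawn): 0.03·0.34·0.99 + 0.72·0.34·0.01 + 0.52·0.66·0.99 + 0.85·0.66·0.01 = 0.357924
P(overnight rain | wet lawn) = 0.345378/0.357924 ≈ 0.965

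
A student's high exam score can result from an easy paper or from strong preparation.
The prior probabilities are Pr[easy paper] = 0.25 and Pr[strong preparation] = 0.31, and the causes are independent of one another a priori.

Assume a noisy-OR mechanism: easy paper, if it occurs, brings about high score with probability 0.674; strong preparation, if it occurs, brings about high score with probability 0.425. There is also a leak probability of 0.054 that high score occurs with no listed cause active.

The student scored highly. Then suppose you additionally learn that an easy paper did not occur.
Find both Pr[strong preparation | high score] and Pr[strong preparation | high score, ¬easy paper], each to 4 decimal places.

Pr[strong preparation | high score] ≈ 0.5356; Pr[strong preparation | high score, ¬easy paper] ≈ 0.7914

Under noisy-OR, P(high score | causes) = 1 − (1−0.054)·∏(1−qᵢ) over the active causes.
Numerator (weight on configurations with strong preparation): 0.106032 + 0.063757 = 0.169789
The normalizing constant is 0.054·0.75·0.69 + 0.45605·0.75·0.31 + 0.691604·0.25·0.69 + 0.822672·0.25·0.31 = 0.317036
P(strong preparation | high score) = 0.169789/0.317036 ≈ 0.5356

Now also conditioning on easy paper≠true:
P(high score | ¬easy paper) = 0.054·0.69 + 0.45605·0.31 = 0.037260 + 0.141376 = 0.178636
Of this, 0.141376 comes from 0.45605·0.31 (the strong preparation=true cases).
P(strong preparation | high score, ¬easy paper) = 0.141376 / 0.178636 ≈ 0.7914
With easy paper excluded, strong preparation must carry more of the explanatory weight for the high score.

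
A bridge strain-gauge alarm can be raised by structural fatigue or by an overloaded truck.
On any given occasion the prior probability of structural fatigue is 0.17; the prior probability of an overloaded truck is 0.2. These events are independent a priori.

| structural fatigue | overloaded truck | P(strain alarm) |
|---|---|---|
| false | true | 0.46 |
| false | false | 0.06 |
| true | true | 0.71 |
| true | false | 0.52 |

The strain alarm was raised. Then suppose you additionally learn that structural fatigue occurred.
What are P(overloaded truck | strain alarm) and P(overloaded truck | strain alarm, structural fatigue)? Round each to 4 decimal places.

P(overloaded truck | strain alarm) ≈ 0.4762; P(overloaded truck | strain alarm, structural fatigue) ≈ 0.2545

Numerator (weight on configurations with overloaded truck): 0.076360 + 0.024140 = 0.100500
The normalizing constant is 0.06·0.83·0.8 + 0.46·0.83·0.2 + 0.52·0.17·0.8 + 0.71·0.17·0.2 = 0.211060
Posterior = 0.100500 / 0.211060 ≈ 0.4762

Now condition on the additional information:
By total probability over both values of overloaded truck:
  P(strain alarm | structural fatigue) = 0.52*0.8 + 0.71*0.2
        = 0.416000 + 0.142000 = 0.558000
The terms with overloaded truck present sum to 0.142000, so
  P(overloaded truck | strain alarm, structural fatigue) = 0.142000 / 0.558000 ≈ 0.2545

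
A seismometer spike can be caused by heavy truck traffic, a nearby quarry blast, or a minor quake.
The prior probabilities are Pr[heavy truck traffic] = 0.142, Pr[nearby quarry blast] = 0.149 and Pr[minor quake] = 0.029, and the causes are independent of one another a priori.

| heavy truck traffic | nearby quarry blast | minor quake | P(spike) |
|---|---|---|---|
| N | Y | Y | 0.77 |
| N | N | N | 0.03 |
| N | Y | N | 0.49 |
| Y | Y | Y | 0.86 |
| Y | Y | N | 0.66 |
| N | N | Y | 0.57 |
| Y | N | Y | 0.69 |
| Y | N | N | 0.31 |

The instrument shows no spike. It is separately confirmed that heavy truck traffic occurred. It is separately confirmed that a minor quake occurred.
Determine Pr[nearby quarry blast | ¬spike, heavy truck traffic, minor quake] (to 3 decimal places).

Enumerate both values of nearby quarry blast and weight by the priors:
  P(¬spike | heavy truck traffic, minor quake) = 0.31×0.851 + 0.14×0.149
        = 0.263810 + 0.020860 = 0.284670
The terms with nearby quarry blast present sum to 0.020860, so
  P(nearby quarry blast | ¬spike, heavy truck traffic, minor quake) = 0.020860 / 0.284670 ≈ 0.073

Pr[nearby quarry blast | ¬spike, heavy truck traffic, minor quake] ≈ 0.073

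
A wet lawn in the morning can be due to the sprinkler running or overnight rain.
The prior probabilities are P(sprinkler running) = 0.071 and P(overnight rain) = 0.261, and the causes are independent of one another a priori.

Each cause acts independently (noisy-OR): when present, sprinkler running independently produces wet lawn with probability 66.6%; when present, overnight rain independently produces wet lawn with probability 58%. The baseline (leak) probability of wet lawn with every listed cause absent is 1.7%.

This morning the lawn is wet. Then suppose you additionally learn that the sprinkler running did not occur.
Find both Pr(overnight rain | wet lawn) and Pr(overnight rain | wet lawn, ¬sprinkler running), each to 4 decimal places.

Pr(overnight rain | wet lawn) ≈ 0.7714; Pr(overnight rain | wet lawn, ¬sprinkler running) ≈ 0.9242

Under noisy-OR, P(wet lawn | causes) = 1 − (1−0.017)·∏(1−qᵢ) over the active causes.
P(wet lawn) = 0.017*0.929*0.739 + 0.58714*0.929*0.261 + 0.671678*0.071*0.739 + 0.862105*0.071*0.261 = 0.011671 + 0.142363 + 0.035242 + 0.015976 = 0.205252
The overnight rain-present share is 0.142363 + 0.015976 = 0.158339.
P(overnight rain | wet lawn) = 0.158339 / 0.205252 ≈ 0.7714

Now condition on the additional information:
For the numerator, keep only overnight rain=true terms: 0.58714×0.261 = 0.153244
Denominator P(wet lawn | ¬sprinkler running): 0.017×0.739 + 0.58714×0.261 = 0.165807
Posterior = 0.153244 / 0.165807 ≈ 0.9242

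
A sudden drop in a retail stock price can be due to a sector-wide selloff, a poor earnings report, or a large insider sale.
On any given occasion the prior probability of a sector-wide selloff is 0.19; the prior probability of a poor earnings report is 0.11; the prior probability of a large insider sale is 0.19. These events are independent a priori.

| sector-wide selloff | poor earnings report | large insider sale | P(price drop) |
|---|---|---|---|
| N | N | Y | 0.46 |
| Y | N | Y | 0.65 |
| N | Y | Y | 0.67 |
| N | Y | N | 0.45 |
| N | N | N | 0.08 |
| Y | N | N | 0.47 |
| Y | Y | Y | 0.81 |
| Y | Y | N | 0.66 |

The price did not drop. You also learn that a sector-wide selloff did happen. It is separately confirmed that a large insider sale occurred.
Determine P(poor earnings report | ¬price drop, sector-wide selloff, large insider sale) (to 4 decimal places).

Weight on poor earnings report=true, given the evidence: 0.19*0.11 = 0.020900
Normalizer over all consistent configurations: 0.35*0.89 + 0.19*0.11 = 0.332400
Posterior = 0.020900 / 0.332400 ≈ 0.0629

P(poor earnings report | ¬price drop, sector-wide selloff, large insider sale) ≈ 0.0629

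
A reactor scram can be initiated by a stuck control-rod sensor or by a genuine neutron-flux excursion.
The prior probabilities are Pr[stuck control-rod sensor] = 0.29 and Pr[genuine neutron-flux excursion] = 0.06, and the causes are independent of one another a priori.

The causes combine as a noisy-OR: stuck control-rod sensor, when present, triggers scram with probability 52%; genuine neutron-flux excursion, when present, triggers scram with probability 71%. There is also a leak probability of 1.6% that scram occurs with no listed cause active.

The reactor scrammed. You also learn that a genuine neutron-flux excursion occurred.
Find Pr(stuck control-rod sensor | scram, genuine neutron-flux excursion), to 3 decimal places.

Pr(stuck control-rod sensor | scram, genuine neutron-flux excursion) ≈ 0.330

Under noisy-OR, P(scram | causes) = 1 − (1−0.016)·∏(1−qᵢ) over the active causes.
P(scram | genuine neutron-flux excursion) = 0.71464*0.71 + 0.863027*0.29 = 0.507394 + 0.250278 = 0.757672
Restricting to configurations with stuck control-rod sensor present: 0.863027*0.29 = 0.250278.
Hence the posterior is 0.250278/0.757672 ≈ 0.330.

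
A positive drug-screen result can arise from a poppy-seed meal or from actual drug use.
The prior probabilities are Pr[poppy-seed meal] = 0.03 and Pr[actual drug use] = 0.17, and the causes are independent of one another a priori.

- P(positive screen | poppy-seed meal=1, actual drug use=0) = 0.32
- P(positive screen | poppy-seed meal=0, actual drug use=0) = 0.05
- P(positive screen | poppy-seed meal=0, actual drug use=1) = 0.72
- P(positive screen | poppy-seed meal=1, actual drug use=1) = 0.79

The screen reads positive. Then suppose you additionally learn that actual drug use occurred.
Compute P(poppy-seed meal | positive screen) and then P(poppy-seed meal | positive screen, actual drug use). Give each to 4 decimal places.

P(poppy-seed meal | positive screen) ≈ 0.0702; P(poppy-seed meal | positive screen, actual drug use) ≈ 0.0328

P(positive screen) = 0.05·0.97·0.83 + 0.72·0.97·0.17 + 0.32·0.03·0.83 + 0.79·0.03·0.17 = 0.040255 + 0.118728 + 0.007968 + 0.004029 = 0.170980
The poppy-seed meal-present share is 0.007968 + 0.004029 = 0.011997.
P(poppy-seed meal | positive screen) = 0.011997 / 0.170980 ≈ 0.0702

With the extra evidence:
P(positive screen | actual drug use) = 0.72*0.97 + 0.79*0.03 = 0.698400 + 0.023700 = 0.722100
Restricting to configurations with poppy-seed meal present: 0.79*0.03 = 0.023700.
P(poppy-seed meal | positive screen, actual drug use) = 0.023700 / 0.722100 ≈ 0.0328
The drop from 0.0702 to 0.0328 is the explaining-away (discounting) effect.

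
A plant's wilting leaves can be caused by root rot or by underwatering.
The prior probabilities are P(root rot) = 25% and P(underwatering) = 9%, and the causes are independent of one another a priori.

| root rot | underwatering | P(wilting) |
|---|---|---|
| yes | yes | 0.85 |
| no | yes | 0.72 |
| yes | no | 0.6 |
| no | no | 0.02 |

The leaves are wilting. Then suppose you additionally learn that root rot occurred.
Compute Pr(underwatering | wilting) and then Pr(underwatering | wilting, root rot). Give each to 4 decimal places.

Pr(underwatering | wilting) ≈ 0.3108; Pr(underwatering | wilting, root rot) ≈ 0.1229

Weight on underwatering=true, given the evidence: 0.048600 + 0.019125 = 0.067725
The normalizing constant is 0.02·0.75·0.91 + 0.72·0.75·0.09 + 0.6·0.25·0.91 + 0.85·0.25·0.09 = 0.217875
Posterior = 0.067725 / 0.217875 ≈ 0.3108

Now condition on the additional information:
Enumerate both values of underwatering and weight by the priors:
  P(wilting | root rot) = 0.6×0.91 + 0.85×0.09
        = 0.546000 + 0.076500 = 0.622500
Keeping only the underwatering-present terms gives 0.076500, so
  P(underwatering | wilting, root rot) = 0.076500 / 0.622500 ≈ 0.1229
The drop from 0.3108 to 0.1229 is the explaining-away (discounting) effect.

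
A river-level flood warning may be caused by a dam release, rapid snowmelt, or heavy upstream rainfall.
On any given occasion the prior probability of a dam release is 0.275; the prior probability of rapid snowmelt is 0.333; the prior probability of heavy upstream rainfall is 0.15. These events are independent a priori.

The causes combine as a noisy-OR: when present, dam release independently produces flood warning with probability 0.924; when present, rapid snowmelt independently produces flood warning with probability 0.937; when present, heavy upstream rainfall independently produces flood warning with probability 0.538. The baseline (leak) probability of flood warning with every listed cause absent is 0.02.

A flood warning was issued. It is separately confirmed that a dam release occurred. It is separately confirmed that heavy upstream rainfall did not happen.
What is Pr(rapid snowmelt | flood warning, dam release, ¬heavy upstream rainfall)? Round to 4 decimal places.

Pr(rapid snowmelt | flood warning, dam release, ¬heavy upstream rainfall) ≈ 0.3493

Under noisy-OR, P(flood warning | causes) = 1 − (1−0.02)·∏(1−qᵢ) over the active causes.
P(flood warning | dam release, ¬heavy upstream rainfall) = 0.92552×0.667 + 0.995308×0.333 = 0.617322 + 0.331438 = 0.948760
Restricting to configurations with rapid snowmelt present: 0.995308×0.333 = 0.331438.
So P(rapid snowmelt | flood warning, dam release, ¬heavy upstream rainfall) = 0.331438/0.948760 ≈ 0.3493.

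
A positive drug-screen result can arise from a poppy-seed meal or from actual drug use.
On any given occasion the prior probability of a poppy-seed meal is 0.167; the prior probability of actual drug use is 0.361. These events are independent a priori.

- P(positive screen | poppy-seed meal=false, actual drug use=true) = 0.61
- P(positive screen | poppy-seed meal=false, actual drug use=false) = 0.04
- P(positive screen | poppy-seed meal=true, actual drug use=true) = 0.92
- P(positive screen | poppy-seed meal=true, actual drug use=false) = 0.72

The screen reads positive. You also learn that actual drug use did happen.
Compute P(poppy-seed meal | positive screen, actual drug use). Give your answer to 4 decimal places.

P(poppy-seed meal | positive screen, actual drug use) ≈ 0.2322

P(positive screen | actual drug use) = 0.61·0.833 + 0.92·0.167 = 0.508130 + 0.153640 = 0.661770
Restricting to configurations with poppy-seed meal present: 0.92·0.167 = 0.153640.
So P(poppy-seed meal | positive screen, actual drug use) = 0.153640/0.661770 ≈ 0.2322.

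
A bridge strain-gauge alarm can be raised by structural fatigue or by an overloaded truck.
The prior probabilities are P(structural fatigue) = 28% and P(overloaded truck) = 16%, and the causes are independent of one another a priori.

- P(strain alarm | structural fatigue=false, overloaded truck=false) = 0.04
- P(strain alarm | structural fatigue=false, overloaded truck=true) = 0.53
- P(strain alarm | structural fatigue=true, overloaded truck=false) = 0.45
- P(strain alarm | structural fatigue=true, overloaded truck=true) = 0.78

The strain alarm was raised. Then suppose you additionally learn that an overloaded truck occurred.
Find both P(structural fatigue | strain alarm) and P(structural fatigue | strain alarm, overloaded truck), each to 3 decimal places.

P(structural fatigue | strain alarm) ≈ 0.623; P(structural fatigue | strain alarm, overloaded truck) ≈ 0.364

By total probability over the 4 (structural fatigue, overloaded truck) configurations:
  P(strain alarm) = 0.04×0.72×0.84 + 0.53×0.72×0.16 + 0.45×0.28×0.84 + 0.78×0.28×0.16
        = 0.024192 + 0.061056 + 0.105840 + 0.034944 = 0.226032
Keeping only the structural fatigue-present terms gives 0.140784, so
  P(structural fatigue | strain alarm) = 0.140784 / 0.226032 ≈ 0.623

Now also conditioning on overloaded truck=true:
Weight on structural fatigue=true, given the evidence: 0.78*0.28 = 0.218400
Normalizer over all consistent configurations: 0.53*0.72 + 0.78*0.28 = 0.600000
Posterior = 0.218400 / 0.600000 ≈ 0.364
— overloaded truck explains away the evidence for structural fatigue.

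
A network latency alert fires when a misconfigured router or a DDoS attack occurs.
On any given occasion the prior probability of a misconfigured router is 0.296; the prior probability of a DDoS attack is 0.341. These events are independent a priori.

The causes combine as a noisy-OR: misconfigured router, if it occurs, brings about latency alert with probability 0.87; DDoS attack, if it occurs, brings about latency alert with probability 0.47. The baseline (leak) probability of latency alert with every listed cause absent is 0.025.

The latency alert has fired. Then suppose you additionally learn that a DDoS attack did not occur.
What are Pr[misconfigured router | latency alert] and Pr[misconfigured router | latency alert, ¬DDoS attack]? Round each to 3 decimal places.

Under noisy-OR, P(latency alert | causes) = 1 − (1−0.025)·∏(1−qᵢ) over the active causes.
P(latency alert) = 0.025·0.704·0.659 + 0.48325·0.704·0.341 + 0.87325·0.296·0.659 + 0.932822·0.296·0.341 = 0.011598 + 0.116011 + 0.170340 + 0.094155 = 0.392104
Of this, 0.264495 comes from 0.170340 + 0.094155 (the misconfigured router=true cases).
P(misconfigured router | latency alert) = 0.264495 / 0.392104 ≈ 0.675

With the extra evidence:
P(latency alert | ¬DDoS attack) = 0.025*0.704 + 0.87325*0.296 = 0.017600 + 0.258482 = 0.276082
Restricting to configurations with misconfigured router present: 0.87325*0.296 = 0.258482.
So P(misconfigured router | latency alert, ¬DDoS attack) = 0.258482/0.276082 ≈ 0.936.
Ruling out DDoS attack raises the posterior on misconfigured router — the flip side of explaining away.

Pr[misconfigured router | latency alert] ≈ 0.675; Pr[misconfigured router | latency alert, ¬DDoS attack] ≈ 0.936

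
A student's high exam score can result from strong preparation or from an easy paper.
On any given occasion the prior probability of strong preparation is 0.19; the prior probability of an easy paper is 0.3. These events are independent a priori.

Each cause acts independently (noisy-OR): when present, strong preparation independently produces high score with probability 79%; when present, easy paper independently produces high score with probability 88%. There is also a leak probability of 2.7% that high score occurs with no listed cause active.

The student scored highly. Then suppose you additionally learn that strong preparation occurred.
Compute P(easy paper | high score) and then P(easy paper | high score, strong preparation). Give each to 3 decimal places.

P(easy paper | high score) ≈ 0.690; P(easy paper | high score, strong preparation) ≈ 0.344

Under noisy-OR, P(high score | causes) = 1 − (1−0.027)·∏(1−qᵢ) over the active causes.
Numerator (weight on configurations with easy paper): 0.214627 + 0.055602 = 0.270229
Normalizer over all consistent configurations: 0.027×0.81×0.7 + 0.88324×0.81×0.3 + 0.79567×0.19×0.7 + 0.97548×0.19×0.3 = 0.391362
P(easy paper | high score) = 0.270229/0.391362 ≈ 0.690

Now also conditioning on strong preparation=true:
P(high score | strong preparation) = 0.79567×0.7 + 0.97548×0.3 = 0.556969 + 0.292644 = 0.849613
The easy paper-present share is 0.97548×0.3 = 0.292644.
Hence the posterior is 0.292644/0.849613 ≈ 0.344.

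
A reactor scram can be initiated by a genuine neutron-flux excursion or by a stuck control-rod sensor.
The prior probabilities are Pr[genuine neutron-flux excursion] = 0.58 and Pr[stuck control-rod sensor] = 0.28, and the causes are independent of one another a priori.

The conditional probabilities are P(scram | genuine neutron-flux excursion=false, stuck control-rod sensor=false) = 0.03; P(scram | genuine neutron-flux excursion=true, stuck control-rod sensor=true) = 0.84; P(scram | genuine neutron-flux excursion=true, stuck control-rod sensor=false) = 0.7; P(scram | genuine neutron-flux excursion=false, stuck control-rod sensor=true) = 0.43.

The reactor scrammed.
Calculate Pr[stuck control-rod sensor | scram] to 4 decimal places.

Pr[stuck control-rod sensor | scram] ≈ 0.3829

For the numerator, keep only stuck control-rod sensor=true terms: 0.050568 + 0.136416 = 0.186984
The normalizing constant is 0.03×0.42×0.72 + 0.43×0.42×0.28 + 0.7×0.58×0.72 + 0.84×0.58×0.28 = 0.488376
Posterior = 0.186984 / 0.488376 ≈ 0.3829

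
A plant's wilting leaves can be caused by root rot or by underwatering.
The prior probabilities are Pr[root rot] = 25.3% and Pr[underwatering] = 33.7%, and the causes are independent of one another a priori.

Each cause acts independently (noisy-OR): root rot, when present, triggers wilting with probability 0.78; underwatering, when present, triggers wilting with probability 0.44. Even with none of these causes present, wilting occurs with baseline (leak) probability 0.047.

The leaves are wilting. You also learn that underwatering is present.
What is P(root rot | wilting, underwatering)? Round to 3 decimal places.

Under noisy-OR, P(wilting | causes) = 1 − (1−0.047)·∏(1−qᵢ) over the active causes.
Numerator (weight on configurations with root rot): 0.88259·0.253 = 0.223295
Normalizer over all consistent configurations: 0.46632·0.747 + 0.88259·0.253 = 0.571636
Posterior = 0.223295 / 0.571636 ≈ 0.391

P(root rot | wilting, underwatering) ≈ 0.391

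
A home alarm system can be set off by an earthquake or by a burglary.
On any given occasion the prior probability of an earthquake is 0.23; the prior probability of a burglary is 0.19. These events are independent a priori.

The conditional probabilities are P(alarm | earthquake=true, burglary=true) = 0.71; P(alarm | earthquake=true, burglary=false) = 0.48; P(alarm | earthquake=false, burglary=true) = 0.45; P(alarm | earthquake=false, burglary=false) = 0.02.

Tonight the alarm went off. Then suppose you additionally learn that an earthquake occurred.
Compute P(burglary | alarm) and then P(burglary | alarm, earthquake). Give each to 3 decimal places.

P(burglary | alarm) ≈ 0.487; P(burglary | alarm, earthquake) ≈ 0.258

For the numerator, keep only burglary=true terms: 0.065835 + 0.031027 = 0.096862
Denominator P(alarm): 0.02×0.77×0.81 + 0.45×0.77×0.19 + 0.48×0.23×0.81 + 0.71×0.23×0.19 = 0.198760
P(burglary | alarm) = 0.096862/0.198760 ≈ 0.487

Now also conditioning on earthquake=true:
Sum P(alarm|·) weighted by the priors over both values of burglary:
  P(alarm | earthquake) = 0.48×0.81 + 0.71×0.19
        = 0.388800 + 0.134900 = 0.523700
Keeping only the burglary-present terms gives 0.134900, so
  P(burglary | alarm, earthquake) = 0.134900 / 0.523700 ≈ 0.258
— earthquake explains away the evidence for burglary.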